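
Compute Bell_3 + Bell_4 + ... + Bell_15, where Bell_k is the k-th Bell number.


Recall Bell_k counts set partitions of a k-set (with Bell_0 = 1 by convention).
Bell_3 through Bell_15: 5, 15, 52, 203, 877, 4140, 21147, 115975, 678570, 4213597, 27644437, 190899322, 1382958545
Sum = 5 + 15 + 52 + 203 + 877 + 4140 + 21147 + 115975 + 678570 + 4213597 + 27644437 + 190899322 + 1382958545 = 1606536885.

1606536885


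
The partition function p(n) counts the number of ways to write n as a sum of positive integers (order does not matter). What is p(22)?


Using the generating function prod_{k>=1} 1/(1-x^k), we compute p(22).
By dynamic programming over parts 1 through 22:
p(22) = 1002

1002


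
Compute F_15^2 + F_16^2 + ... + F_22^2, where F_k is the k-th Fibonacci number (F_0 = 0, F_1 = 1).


There is a standard identity sum_{k=0}^{N} F_k^2 = F_N * F_{N+1} (proved inductively from the telescoping relation F_k^2 = F_k F_{k+1} - F_{k-1} F_k). Then
sum_{k=15}^{22} F_k^2 = F_22 F_23 - F_14 F_15.
Computing: F_22 = 17711, F_23 = 28657, F_14 = 377, F_15 = 610.
Sum = 17711 * 28657 - 377 * 610 = 507314157.

507314157


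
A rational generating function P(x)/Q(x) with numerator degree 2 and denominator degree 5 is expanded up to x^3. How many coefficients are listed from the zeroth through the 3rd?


Expanding up to x^3 gives the coefficients for x^0, x^1, ..., x^3.
That is 3 + 1 = 4 coefficients in total.

4


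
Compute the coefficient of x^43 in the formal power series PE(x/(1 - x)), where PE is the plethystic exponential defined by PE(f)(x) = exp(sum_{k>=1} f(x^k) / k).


For f(x) = x/(1 - x) we have
sum_{k>=1} f(x^k) / k = sum_{k>=1} (1/k) * x^k / (1 - x^k) = sum_{k, m >= 1} x^(k m) / k,
which after exponentiating simplifies to
PE(x/(1 - x)) = prod_{k>=1} 1 / (1 - x^k).
This is the generating function for the partition function p(n), so the coefficient of x^43 is p(43).
Computing p(43) by dynamic programming over parts 1, 2, ..., 43: p(43) = 63261.

63261


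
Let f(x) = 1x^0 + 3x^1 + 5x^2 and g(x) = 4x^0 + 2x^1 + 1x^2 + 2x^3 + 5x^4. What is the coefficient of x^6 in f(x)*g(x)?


Cauchy product at x^6:
5*5
= 25

25


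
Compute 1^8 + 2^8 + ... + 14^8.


This power sum has a closed form given by Faulhaber's formula
sum_{k=1}^{m} k^p = (1 / (p + 1)) * sum_{j=0}^{p} C(p + 1, j) B_j m^(p + 1 - j),
but for small m direct computation is fastest:
1 + 256 + 6561 + 65536 + 390625 + 1679616 + 5764801 + 16777216 + 43046721 + 100000000 + 214358881 + 429981696 + 815730721 + 1475789056 = 3103591687.

3103591687


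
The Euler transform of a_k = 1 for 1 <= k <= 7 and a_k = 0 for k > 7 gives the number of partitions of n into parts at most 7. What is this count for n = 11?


Partitions of 11 into parts at most 7:
Using generating function (1-x)^(-1)(1-x^2)^(-1)...(1-x^7)^(-1),
the coefficient of x^11 = 49

49


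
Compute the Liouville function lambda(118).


The Liouville function is lambda(k) = (-1)^Omega(k), where Omega(k) counts the prime factors of k with multiplicity.
Factoring: 118 = 2 * 59, so Omega(118) = 2.
lambda(118) = (-1)^2 = 1.

1


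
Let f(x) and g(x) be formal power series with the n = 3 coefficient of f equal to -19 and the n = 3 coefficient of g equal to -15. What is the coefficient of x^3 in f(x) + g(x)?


Addition of formal power series is termwise.
The coefficient of x^3 in f + g = -19 + -15
= -34

-34


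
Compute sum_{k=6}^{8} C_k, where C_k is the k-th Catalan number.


C_6 through C_8: 132, 429, 1430
Sum = 132 + 429 + 1430
= 1991

1991


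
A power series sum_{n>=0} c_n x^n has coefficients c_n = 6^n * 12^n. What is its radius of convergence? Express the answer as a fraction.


By the root test (Cauchy-Hadamard), the radius is R = 1 / limsup_n |c_n|^(1/n).
Here |c_n|^(1/n) = (6^n * 12^n)^(1/n) = 6 * 12 = 72 for all n.
So R = 1/72 = 1/72.

1/72


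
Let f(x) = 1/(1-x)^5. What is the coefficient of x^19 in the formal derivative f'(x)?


Differentiate: d/dx [ 1/(1-x)^r ] = r / (1-x)^(r+1).
Here r = 5, so f'(x) = 5 / (1-x)^6.
The expansion of 1/(1-x)^(r+1) has coefficient of x^n equal to C(n+r, r).
So the coefficient of x^19 in f'(x) is
5 * C(24, 5) = 5 * 42504 = 212520

212520


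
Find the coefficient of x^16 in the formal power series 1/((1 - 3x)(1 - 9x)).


By partial fractions or Cauchy convolution:
The coefficient equals sum_{k=0}^{16} 3^k * 9^(16-k).
= 2779530261754401

2779530261754401


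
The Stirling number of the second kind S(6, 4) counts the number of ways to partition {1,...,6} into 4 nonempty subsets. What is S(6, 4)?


Using the explicit formula S(n,k) = (1/k!) sum_{j=0}^{k} (-1)^(k-j) C(k,j) j^n:
S(6, 4) = 65
Equivalently, S(n,k) is n! times the coefficient of x^n in the EGF (e^x - 1)^k / k!.

65


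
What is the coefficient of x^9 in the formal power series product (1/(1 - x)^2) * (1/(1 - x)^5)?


Combine the factors: (1/(1 - x)^2) * (1/(1 - x)^5) = 1/(1 - x)^7.
Then use 1/(1 - x)^r = sum_{k>=0} C(k + r - 1, r - 1) x^k with r = 7 and k = 9:
C(15, 6) = 5005.

5005


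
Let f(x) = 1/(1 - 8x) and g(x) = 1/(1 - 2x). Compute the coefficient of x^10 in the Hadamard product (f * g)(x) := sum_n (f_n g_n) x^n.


f has coefficients f_k = 8^k and g has coefficients g_k = 2^k, so the Hadamard product has coefficient (f*g)_k = 8^k * 2^k = 16^k.
For k = 10: 16^10 = 1099511627776.

1099511627776


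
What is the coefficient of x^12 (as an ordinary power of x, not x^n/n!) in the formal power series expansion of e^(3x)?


The exponential series is e^y = sum_{k>=0} y^k / k!. Substituting y = 3x gives
e^(3x) = sum_{k>=0} 3^k x^k / k!.
So the coefficient of x^n is a^n/n! with a = 3, n = 12:
3^12 / 12! = 531441/479001600 = 2187/1971200

2187/1971200


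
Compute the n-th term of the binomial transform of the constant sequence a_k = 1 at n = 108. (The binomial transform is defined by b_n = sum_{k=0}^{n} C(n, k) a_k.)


With a_k = 1 for all k, b_n = sum_{k=0}^{n} C(n, k) = 2^n by the binomial theorem.
For n = 108: 2^108 = 324518553658426726783156020576256.

324518553658426726783156020576256


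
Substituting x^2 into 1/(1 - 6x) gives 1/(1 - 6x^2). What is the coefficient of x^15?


Since 1/(1 - 6x^2) only has even powers of x,
the coefficient of x^15 (odd) is 0.

0


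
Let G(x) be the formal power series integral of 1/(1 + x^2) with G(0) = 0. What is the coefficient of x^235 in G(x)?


1/(1 + x^2) = sum_{j>=0} (-1)^j x^(2j). Integrating termwise with G(0) = 0:
G(x) = sum_{j>=0} (-1)^j x^(2j+1) / (2j+1) = arctan(x).
Only odd powers are nonzero. For x^235 write 235 = 2*117 + 1, giving
(-1)^117 / 235 = -1/235 = -1/235.

-1/235


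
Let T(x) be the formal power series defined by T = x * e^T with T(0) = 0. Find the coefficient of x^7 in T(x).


Apply the Lagrange inversion formula: if T = x * phi(T) with phi(t) = e^t, then
[x^n] T = (1/n) [t^(n-1)] phi(t)^n = (1/n) [t^(n-1)] e^(n t) = (1/n) * n^(n-1) / (n-1)! = n^(n-1) / n!.
When c = 1 this is the Cayley count of rooted labeled trees on n vertices, divided by n!.
For n = 7: 7^6 / 7! = 117649/5040 = 16807/720.

16807/720


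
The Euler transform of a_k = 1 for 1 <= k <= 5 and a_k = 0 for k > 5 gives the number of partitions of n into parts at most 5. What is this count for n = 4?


Partitions of 4 into parts at most 5:
Using generating function (1-x)^(-1)(1-x^2)^(-1)...(1-x^5)^(-1),
the coefficient of x^4 = 5

5


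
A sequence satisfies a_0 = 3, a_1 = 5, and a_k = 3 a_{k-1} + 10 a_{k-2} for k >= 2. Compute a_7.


The characteristic equation is t^2 - 3 t - 10 = 0, with roots r_1 = 5 and r_2 = -2 (so c_1 = r_1 + r_2, c_2 = -r_1 r_2 as required).
One can use the closed form a_n = A r_1^n + B r_2^n, but direct iteration is more reliable:
a_0 = 3, a_1 = 5, a_2 = 45, a_3 = 185, a_4 = 1005, a_5 = 4865, a_6 = 24645, a_7 = 122585.
So a_7 = 122585.

122585


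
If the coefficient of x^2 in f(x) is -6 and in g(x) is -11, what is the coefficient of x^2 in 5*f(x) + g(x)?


Scalar multiplication scales coefficients: 5 * -6 = -30.
Then add the g coefficient: -30 + -11
= -41

-41


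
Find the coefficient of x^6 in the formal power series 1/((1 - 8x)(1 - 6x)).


By partial fractions or Cauchy convolution:
The coefficient equals sum_{k=0}^{6} 8^k * 6^(6-k).
= 908608

908608


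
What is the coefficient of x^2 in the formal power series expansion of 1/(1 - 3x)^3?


The general identity 1/(1 - c x)^r = sum_{k>=0} c^k C(k + r - 1, r - 1) x^k follows by substituting y = c x into 1/(1 - y)^r = sum_{k>=0} C(k + r - 1, r - 1) y^k.
For c = 3, r = 3, k = 2:
3^2 * C(4, 2) = 9 * 6 = 54.

54


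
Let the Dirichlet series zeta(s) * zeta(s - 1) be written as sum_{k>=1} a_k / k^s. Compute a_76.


Convolution gives a_k = sum_{d | k} d * 1 = sum_{d | k} d = sigma(k), the sum of positive divisors of k.
For k = 76, the divisors are 1, 2, 4, 19, 38, 76, so
sigma(76) = 1 + 2 + 4 + 19 + 38 + 76 = 140.

140


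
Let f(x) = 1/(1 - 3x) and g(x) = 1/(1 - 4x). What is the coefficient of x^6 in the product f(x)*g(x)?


The coefficient of x^n in f*g is the Cauchy product: sum_{k=0}^{n} a^k * b^(n-k).
With a=3, b=4, n=6:
sum_{k=0}^{6} 3^k * 4^(6-k)
= 14197

14197


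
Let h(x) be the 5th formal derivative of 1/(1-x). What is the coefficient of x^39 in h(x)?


Differentiating 5 times: d^5/dx^5 [1/(1-x)] = 5!/(1-x)^6.
The expansion 1/(1-x)^6 = sum_{k>=0} C(k+5, 5) x^k, so the coefficient of x^n in 5!/(1-x)^6 is 5! * C(n+5, 5).
For n = 39: 120 * C(44, 5) = 120 * 1086008 = 130320960

130320960


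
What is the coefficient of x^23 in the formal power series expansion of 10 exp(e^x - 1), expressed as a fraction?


exp(e^x - 1) is the exponential generating function for the Bell numbers Bell_k: exp(e^x - 1) = sum_{k>=0} Bell_k x^k / k!.
So the coefficient of x^23 in 10 exp(e^x - 1) is 10 Bell_23 / 23!.
Computing: Bell_23 = 44152005855084346 and 23! = 25852016738884976640000, giving
10 * 44152005855084346/25852016738884976640000 = 22076002927542173/1292600836944248832000.

22076002927542173/1292600836944248832000


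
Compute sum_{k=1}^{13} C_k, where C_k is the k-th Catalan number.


C_1 through C_13: 1, 2, 5, 14, 42, 132, 429, 1430, 4862, 16796, 58786, 208012, 742900
Sum = 1 + 2 + 5 + 14 + 42 + 132 + 429 + 1430 + 4862 + 16796 + 58786 + 208012 + 742900
= 1033411

1033411


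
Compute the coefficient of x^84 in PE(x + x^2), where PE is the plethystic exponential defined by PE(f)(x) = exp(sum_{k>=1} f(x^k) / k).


With f(x) = x + x^2, the exponent is sum_{k>=1} (x^k + x^(2k)) / k = -ln(1 - x) - ln(1 - x^2). Exponentiating:
PE(x + x^2) = 1 / ((1 - x)(1 - x^2)).
This is the generating function for partitions of n into parts of size 1 or 2. The number of 2's can be any j in 0..42, and the rest are 1's, so
[x^84] = floor(84/2) + 1 = 43.

43


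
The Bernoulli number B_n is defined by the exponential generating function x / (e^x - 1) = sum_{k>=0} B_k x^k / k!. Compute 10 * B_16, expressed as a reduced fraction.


Bernoulli numbers can also be computed recursively via B_0 = 1 and sum_{j=0}^{m} C(m+1, j) B_j = 0 for m >= 1. Odd-index Bernoulli numbers vanish for k >= 3.
Computing B_16 = -3617/510, so 10 * B_16 = 10 * -3617/510 = -3617/51.

-3617/51


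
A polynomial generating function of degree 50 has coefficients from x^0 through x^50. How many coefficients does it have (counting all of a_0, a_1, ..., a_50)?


A polynomial of degree 50 takes the form a_0 + a_1 x + ... + a_50 x^50.
The number of coefficients is 50 + 1 = 51.

51


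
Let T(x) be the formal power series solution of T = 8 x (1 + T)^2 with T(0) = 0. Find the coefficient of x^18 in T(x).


Apply the Lagrange inversion formula: if T = 8 x * phi(T) with phi(t) = (1 + t)^2, then [x^n] T = 8^n * (1/n) [t^(n-1)] phi(t)^n = 8^n * (1/n) [t^(n-1)] (1 + t)^(2n) = 8^n * (1/n) C(2n, n-1).
Using the identity C(2n, n-1) = C(2n, n) * n / (n+1), the unscaled factor equals C(2n, n) / (n+1) = C_n, the n-th Catalan number.
For n = 18: C_18 = C(36, 18) / 19 = 9075135300/19 = 477638700.
With the 8^18 = 18014398509481984 factor, the coefficient is 18014398509481984 * 477638700 = 8604373885350912511180800.

8604373885350912511180800


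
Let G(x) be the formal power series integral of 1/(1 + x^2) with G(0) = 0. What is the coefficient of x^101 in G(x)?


1/(1 + x^2) = sum_{j>=0} (-1)^j x^(2j). Integrating termwise with G(0) = 0:
G(x) = sum_{j>=0} (-1)^j x^(2j+1) / (2j+1) = arctan(x).
Only odd powers are nonzero. For x^101 write 101 = 2*50 + 1, giving
(-1)^50 / 101 = 1/101 = 1/101.

1/101


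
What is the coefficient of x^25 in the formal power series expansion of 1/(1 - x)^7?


The negative binomial / multiset identity is
1/(1 - x)^r = sum_{k>=0} C(k + r - 1, r - 1) x^k.
Here r = 7 and k = 25, so the coefficient is
C(25 + 6, 6) = C(31, 6)
= 736281

736281


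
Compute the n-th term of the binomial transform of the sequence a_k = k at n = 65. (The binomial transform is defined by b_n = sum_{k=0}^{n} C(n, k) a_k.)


With a_k = k, b_n = sum_{k=0}^{n} C(n, k) k. Using k * C(n, k) = n * C(n-1, k-1) gives b_n = n * sum_{k>=1} C(n-1, k-1) = n * 2^(n-1).
For n = 65: 65 * 2^64 = 65 * 18446744073709551616 = 1199038364791120855040.

1199038364791120855040


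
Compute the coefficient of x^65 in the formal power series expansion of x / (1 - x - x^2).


Let f(x) = sum_{k>=0} a_k x^k. Multiplying f(x) * (1 - x - x^2) = x and matching coefficients gives a_0 = 0, a_1 = 1, and a_k = a_{k-1} + a_{k-2} for k >= 2. These are the Fibonacci numbers F_k.
Iterating from F_0 = 0, F_1 = 1:
F_0=0, F_1=1, F_2=1, F_3=2, F_4=3, F_5=5, F_6=8, F_7=13, F_8=21, F_9=34, ...
F_65 = 17167680177565.

17167680177565


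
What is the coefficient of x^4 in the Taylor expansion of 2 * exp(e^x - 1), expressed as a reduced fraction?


exp(e^x - 1) = sum_{k>=0} Bell_k x^k / k!, where Bell_k is the k-th Bell number.
So the coefficient of x^4 is 2 * Bell_4 / 4!.
Computing: Bell_4 = 15 and 4! = 24, giving
2 * 15/24 = 5/4.

5/4


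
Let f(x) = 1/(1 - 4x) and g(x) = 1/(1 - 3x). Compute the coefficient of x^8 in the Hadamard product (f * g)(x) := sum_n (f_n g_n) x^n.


f has coefficients f_k = 4^k and g has coefficients g_k = 3^k, so the Hadamard product has coefficient (f*g)_k = 4^k * 3^k = 12^k.
For k = 8: 12^8 = 429981696.

429981696


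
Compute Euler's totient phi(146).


phi(n) counts integers in [1, n] coprime to n. Using the multiplicative formula phi(n) = n * prod_{p | n} (1 - 1/p):
146 = 2 * 73, so
phi(146) = 146 * (1 - 1/2) * (1 - 1/73) = 72.

72


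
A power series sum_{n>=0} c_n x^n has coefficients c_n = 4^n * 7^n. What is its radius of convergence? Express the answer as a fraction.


By the root test (Cauchy-Hadamard), the radius is R = 1 / limsup_n |c_n|^(1/n).
Here |c_n|^(1/n) = (4^n * 7^n)^(1/n) = 4 * 7 = 28 for all n.
So R = 1/28 = 1/28.

1/28


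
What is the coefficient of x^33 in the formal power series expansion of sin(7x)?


The Maclaurin series is sin(t) = sum_{k>=0} (-1)^k t^(2k+1) / (2k+1)!, so substituting t = 7x, only odd powers of x are nonzero, with coefficient of x^(2k+1) equal to (-1)^k 7^(2k+1) / (2k+1)!.
Write 33 = 2*16 + 1, giving the coefficient (-1)^16 * 7^33 / 33! = 7730993719707444524137094407/8683317618811886495518194401280000000 = 3219905755813179726837607/3616542115290248436284129280000000.

3219905755813179726837607/3616542115290248436284129280000000


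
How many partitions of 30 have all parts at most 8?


Using the generating function (1-x)^(-1)(1-x^2)^(-1)...(1-x^8)^(-1),
the coefficient of x^30 counts these restricted partitions.
Result = 2462

2462


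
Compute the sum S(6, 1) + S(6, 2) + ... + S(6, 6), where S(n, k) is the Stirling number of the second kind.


By definition, S(n, k) counts partitions of an n-set into exactly k nonempty blocks.
Computing row n = 6 for k = 1..6:
S(6, k): 1, 31, 90, 65, 15, 1
Sum = 203. (This equals Bell_6 since the sum runs over all k.)

203


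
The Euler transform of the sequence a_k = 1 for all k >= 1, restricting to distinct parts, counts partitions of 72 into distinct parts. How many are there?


Partitions of 72 into distinct parts can be computed via generating function.
Product (1+x)(1+x^2)(1+x^3)...
The coefficient of x^72 = 36352

36352


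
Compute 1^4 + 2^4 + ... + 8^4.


This power sum has a closed form given by Faulhaber's formula
sum_{k=1}^{m} k^p = (1 / (p + 1)) * sum_{j=0}^{p} C(p + 1, j) B_j m^(p + 1 - j),
but for small m direct computation is fastest:
1 + 16 + 81 + 256 + 625 + 1296 + 2401 + 4096 = 8772.

8772


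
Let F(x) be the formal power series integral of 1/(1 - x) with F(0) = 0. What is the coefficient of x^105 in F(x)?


1/(1 - x) = sum_{k>=0} x^k. Integrating termwise and using F(0) = 0 gives
F(x) = sum_{k>=0} x^(k+1) / (k+1) = sum_{m>=1} x^m / m = -ln(1 - x).
So the coefficient of x^105 is 1/105 = 1/105.

1/105


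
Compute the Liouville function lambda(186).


The Liouville function is lambda(k) = (-1)^Omega(k), where Omega(k) counts the prime factors of k with multiplicity.
Factoring: 186 = 2 * 3 * 31, so Omega(186) = 3.
lambda(186) = (-1)^3 = -1.

-1


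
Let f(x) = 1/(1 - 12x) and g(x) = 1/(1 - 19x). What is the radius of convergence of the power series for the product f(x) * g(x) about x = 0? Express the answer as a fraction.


The radius of 1/(1 - 12x) is 1/12 (nearest singularity at x = 1/12), and the radius of 1/(1 - 19x) is 1/19.
The product f(x)*g(x) = 1/((1 - 12x)(1 - 19x)) has singularities at both 1/12 and 1/19, so its radius of convergence is the distance to the nearest one:
min(1/12, 1/19) = 1/19.

1/19


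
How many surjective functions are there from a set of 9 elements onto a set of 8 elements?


By inclusion-exclusion on which target elements are missed, the number of surjections from an n-set onto a k-set is
surj(n, k) = sum_{j=0}^{k} (-1)^j C(k, j) (k - j)^n.
Equivalently surj(n, k) = k! * S(n, k), where S(n, k) is the Stirling number of the second kind.
For n = 9, k = 8:
S(9, 8) = 36, so
surj = 8! * 36 = 40320 * 36 = 1451520.

1451520


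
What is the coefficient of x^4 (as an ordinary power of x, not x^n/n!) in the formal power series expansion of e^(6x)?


The exponential series is e^y = sum_{k>=0} y^k / k!. Substituting y = 6x gives
e^(6x) = sum_{k>=0} 6^k x^k / k!.
So the coefficient of x^n is a^n/n! with a = 6, n = 4:
6^4 / 4! = 1296/24 = 54

54


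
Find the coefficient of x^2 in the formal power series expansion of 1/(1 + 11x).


Write 1/(1 + c x) = 1/(1 - (-c) x) and apply the geometric-series identity
1/(1 - y) = sum_{k>=0} y^k to get 1/(1 + c x) = sum_{k>=0} (-c)^k x^k.
So the coefficient of x^k is (-c)^k = (-1)^k * c^k.
Here c = 11 and k = 2:
(-11)^2 = 1 * 121 = 121

121


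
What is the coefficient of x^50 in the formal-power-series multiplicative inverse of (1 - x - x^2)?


Let the inverse be f(x) = sum_{k>=0} a_k x^k. From f(x) * (1 - x - x^2) = 1 and matching coefficients:
 x^0: a_0 = 1.
 x^1: a_1 - a_0 = 0, so a_1 = 1.
 x^k (k >= 2): a_k - a_{k-1} - a_{k-2} = 0, i.e. a_k = a_{k-1} + a_{k-2}.
This is the Fibonacci-type recurrence shifted so that a_0 = a_1 = 1.
Iterating: a_0=1, a_1=1, a_2=2, a_3=3, a_4=5, a_5=8, a_6=13, a_7=21, a_8=34, a_9=55, ...
a_50 = 20365011074.

20365011074


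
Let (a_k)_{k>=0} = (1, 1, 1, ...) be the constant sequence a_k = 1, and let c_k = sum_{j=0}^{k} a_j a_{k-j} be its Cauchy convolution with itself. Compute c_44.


Since a_j = 1 for all j >= 0, the convolution sum becomes
c_k = sum_{j=0}^{k} 1 * 1 = 1 * (k + 1).
Equivalently, the generating function of (a_k) is 1/(1 - x) and its square is 1/(1 - x)^2 = sum_{k>=0} 1(k + 1) x^k.
For k = 44: 1 * 45 = 45.

45


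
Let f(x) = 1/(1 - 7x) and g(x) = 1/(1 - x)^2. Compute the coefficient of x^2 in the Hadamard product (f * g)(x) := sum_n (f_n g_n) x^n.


f has coefficients f_k = 7^k. For g = 1/(1 - x)^2 the coefficient is g_k = C(k + 1, 1) = k + 1. The Hadamard coefficient is (f * g)_k = 7^k * (k + 1).
For k = 2: 7^2 * 3 = 49 * 3 = 147.

147


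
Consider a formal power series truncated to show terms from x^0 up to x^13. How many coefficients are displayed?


From x^0 to x^13 inclusive, the count is 13 - 0 + 1 = 14.

14


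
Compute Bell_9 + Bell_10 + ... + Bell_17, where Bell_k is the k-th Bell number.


Recall Bell_k counts set partitions of a k-set (with Bell_0 = 1 by convention).
Bell_9 through Bell_17: 21147, 115975, 678570, 4213597, 27644437, 190899322, 1382958545, 10480142147, 82864869804
Sum = 21147 + 115975 + 678570 + 4213597 + 27644437 + 190899322 + 1382958545 + 10480142147 + 82864869804 = 94951543544.

94951543544


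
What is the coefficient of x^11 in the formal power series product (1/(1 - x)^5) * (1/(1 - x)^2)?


Combine the factors: (1/(1 - x)^5) * (1/(1 - x)^2) = 1/(1 - x)^7.
Then use 1/(1 - x)^r = sum_{k>=0} C(k + r - 1, r - 1) x^k with r = 7 and k = 11:
C(17, 6) = 12376.

12376


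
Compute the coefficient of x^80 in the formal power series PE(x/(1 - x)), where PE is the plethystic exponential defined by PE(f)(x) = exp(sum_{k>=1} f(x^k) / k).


For f(x) = x/(1 - x) we have
sum_{k>=1} f(x^k) / k = sum_{k>=1} (1/k) * x^k / (1 - x^k) = sum_{k, m >= 1} x^(k m) / k,
which after exponentiating simplifies to
PE(x/(1 - x)) = prod_{k>=1} 1 / (1 - x^k).
This is the generating function for the partition function p(n), so the coefficient of x^80 is p(80).
Computing p(80) by dynamic programming over parts 1, 2, ..., 80: p(80) = 15796476.

15796476


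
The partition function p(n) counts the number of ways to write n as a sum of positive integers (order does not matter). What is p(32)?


Using the generating function prod_{k>=1} 1/(1-x^k), we compute p(32).
By dynamic programming over parts 1 through 32:
p(32) = 8349

8349


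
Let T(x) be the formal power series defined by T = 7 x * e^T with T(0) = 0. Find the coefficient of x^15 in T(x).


Apply the Lagrange inversion formula: if T = 7 x * phi(T) with phi(t) = e^t, then
[x^n] T = 7^n * (1/n) [t^(n-1)] phi(t)^n = 7^n * (1/n) [t^(n-1)] e^(n t) = 7^n * (1/n) * n^(n-1) / (n-1)! = 7^n * n^(n-1) / n!.
When c = 1 this is the Cayley count of rooted labeled trees on n vertices, divided by n!.
For n = 15: 7^15 * 15^14 / 15! = 4747561509943 * 29192926025390625/1307674368000 = 31039492054703466796875/292864.

31039492054703466796875/292864


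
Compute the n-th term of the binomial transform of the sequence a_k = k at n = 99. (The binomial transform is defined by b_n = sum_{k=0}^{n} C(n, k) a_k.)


With a_k = k, b_n = sum_{k=0}^{n} C(n, k) k. Using k * C(n, k) = n * C(n-1, k-1) gives b_n = n * sum_{k>=1} C(n-1, k-1) = n * 2^(n-1).
For n = 99: 99 * 2^98 = 99 * 316912650057057350374175801344 = 31374352355648677687043404333056.

31374352355648677687043404333056


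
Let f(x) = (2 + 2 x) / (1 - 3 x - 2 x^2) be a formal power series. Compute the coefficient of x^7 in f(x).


Write f(x) = sum_{k>=0} a_k x^k. Multiplying both sides by 1 - 3 x - 2 x^2 gives
(1 - 3 x - 2 x^2) sum_{k>=0} a_k x^k = 2 + 2 x.
Matching coefficients:
 x^0: a_0 = 2
 x^1: a_1 - 3 a_0 = 2  =>  a_1 = 3*2 + 2 = 8
 x^k (k >= 2): a_k = 3 a_{k-1} + 2 a_{k-2}.
Iterating: a_2 = 28, a_3 = 100, a_4 = 356, a_5 = 1268, a_6 = 4516, a_7 = 16084.
So the coefficient of x^7 is 16084.

16084


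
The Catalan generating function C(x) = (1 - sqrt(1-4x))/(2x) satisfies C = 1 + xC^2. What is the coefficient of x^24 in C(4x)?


Substituting x -> 4x scales the n-th coefficient by 4^n, so [x^24] C(4x) = 4^24 * C_24.
C_24 = C(2*24, 24)/(25) = 32247603683100/25 = 1289904147324.
So 4^24 * 1289904147324 = 281474976710656 * 1289904147324 = 363075739827001485944684544.

363075739827001485944684544


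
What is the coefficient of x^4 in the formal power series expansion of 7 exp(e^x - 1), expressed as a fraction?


exp(e^x - 1) is the exponential generating function for the Bell numbers Bell_k: exp(e^x - 1) = sum_{k>=0} Bell_k x^k / k!.
So the coefficient of x^4 in 7 exp(e^x - 1) is 7 Bell_4 / 4!.
Computing: Bell_4 = 15 and 4! = 24, giving
7 * 15/24 = 35/8.

35/8


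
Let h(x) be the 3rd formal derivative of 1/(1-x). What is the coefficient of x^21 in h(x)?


Differentiating 3 times: d^3/dx^3 [1/(1-x)] = 3!/(1-x)^4.
The expansion 1/(1-x)^4 = sum_{k>=0} C(k+3, 3) x^k, so the coefficient of x^n in 3!/(1-x)^4 is 3! * C(n+3, 3).
For n = 21: 6 * C(24, 3) = 6 * 2024 = 12144

12144


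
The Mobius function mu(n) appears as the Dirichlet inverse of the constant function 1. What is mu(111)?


111 = 3 * 37 (all distinct primes).
mu(111) = (-1)^2 = 1

1


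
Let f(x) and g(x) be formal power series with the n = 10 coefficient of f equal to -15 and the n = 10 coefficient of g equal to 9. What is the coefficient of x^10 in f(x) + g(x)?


Addition of formal power series is termwise.
The coefficient of x^10 in f + g = -15 + 9
= -6

-6


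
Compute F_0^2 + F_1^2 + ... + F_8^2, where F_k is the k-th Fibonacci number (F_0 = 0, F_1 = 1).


There is a standard identity sum_{k=0}^{N} F_k^2 = F_N * F_{N+1} (proved inductively from the telescoping relation F_k^2 = F_k F_{k+1} - F_{k-1} F_k). Then
sum_{k=0}^{8} F_k^2 = F_8 F_9 - F_0 F_0.
Computing: F_8 = 21, F_9 = 34.
Sum = 21 * 34 = 714.

714


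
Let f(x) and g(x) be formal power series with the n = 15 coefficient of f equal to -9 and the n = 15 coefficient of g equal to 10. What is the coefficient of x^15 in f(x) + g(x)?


Addition of formal power series is termwise.
The coefficient of x^15 in f + g = -9 + 10
= 1

1


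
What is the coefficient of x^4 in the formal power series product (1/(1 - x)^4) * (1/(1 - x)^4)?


Combine the factors: (1/(1 - x)^4) * (1/(1 - x)^4) = 1/(1 - x)^8.
Then use 1/(1 - x)^r = sum_{k>=0} C(k + r - 1, r - 1) x^k with r = 8 and k = 4:
C(11, 7) = 330.

330


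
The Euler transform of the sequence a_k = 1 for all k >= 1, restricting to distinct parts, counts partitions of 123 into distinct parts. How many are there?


Partitions of 123 into distinct parts can be computed via generating function.
Product (1+x)(1+x^2)(1+x^3)...
The coefficient of x^123 = 2757826

2757826


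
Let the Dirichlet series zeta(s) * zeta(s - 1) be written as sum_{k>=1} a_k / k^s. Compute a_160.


Convolution gives a_k = sum_{d | k} d * 1 = sum_{d | k} d = sigma(k), the sum of positive divisors of k.
For k = 160, the divisors are 1, 2, 4, 5, 8, 10, 16, 20, 32, 40, 80, 160, so
sigma(160) = 1 + 2 + 4 + 5 + 8 + 10 + 16 + 20 + 32 + 40 + 80 + 160 = 378.

378


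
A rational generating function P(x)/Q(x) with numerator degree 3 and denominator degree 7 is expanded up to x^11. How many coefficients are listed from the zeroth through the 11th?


Expanding up to x^11 gives the coefficients for x^0, x^1, ..., x^11.
That is 11 + 1 = 12 coefficients in total.

12


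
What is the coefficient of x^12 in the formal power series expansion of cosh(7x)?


The Maclaurin series is cosh(t) = sum_{m>=0} t^(2m) / (2m)!, so substituting t = 7x, only even powers of x are nonzero, with coefficient of x^(2m) equal to 7^(2m) / (2m)!.
For x^12 the coefficient is 7^12/12! = 13841287201/479001600 = 1977326743/68428800.

1977326743/68428800


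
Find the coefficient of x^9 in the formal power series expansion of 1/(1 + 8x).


Write 1/(1 + c x) = 1/(1 - (-c) x) and apply the geometric-series identity
1/(1 - y) = sum_{k>=0} y^k to get 1/(1 + c x) = sum_{k>=0} (-c)^k x^k.
So the coefficient of x^k is (-c)^k = (-1)^k * c^k.
Here c = 8 and k = 9:
(-8)^9 = -1 * 134217728 = -134217728

-134217728


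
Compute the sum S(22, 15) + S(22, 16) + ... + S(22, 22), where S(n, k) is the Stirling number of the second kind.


By definition, S(n, k) counts partitions of an n-set into exactly k nonempty blocks.
Computing row n = 22 for k = 15..22:
S(22, k): 345615943200, 26046574004, 1404142047, 53374629, 1389850, 23485, 231, 1
Sum = 373121447447.

373121447447


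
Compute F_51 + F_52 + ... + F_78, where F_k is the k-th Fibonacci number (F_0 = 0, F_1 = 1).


Use the identity sum_{k=0}^{N} F_k = F_{N+2} - 1 (which follows from F_{k+2} - F_{k+1} = F_k). Then
sum_{k=51}^{78} F_k = (F_{80} - 1) - (F_{52} - 1) = F_{80} - F_{52}.
Computing: F_{80} = 23416728348467685, F_{52} = 32951280099, so
Sum = 23416728348467685 - 32951280099 = 23416695397187586.

23416695397187586


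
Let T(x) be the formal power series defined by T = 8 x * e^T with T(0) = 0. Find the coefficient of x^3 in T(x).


Apply the Lagrange inversion formula: if T = 8 x * phi(T) with phi(t) = e^t, then
[x^n] T = 8^n * (1/n) [t^(n-1)] phi(t)^n = 8^n * (1/n) [t^(n-1)] e^(n t) = 8^n * (1/n) * n^(n-1) / (n-1)! = 8^n * n^(n-1) / n!.
When c = 1 this is the Cayley count of rooted labeled trees on n vertices, divided by n!.
For n = 3: 8^3 * 3^2 / 3! = 512 * 9/6 = 768.

768


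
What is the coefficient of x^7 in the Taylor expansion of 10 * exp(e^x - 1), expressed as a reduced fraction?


exp(e^x - 1) = sum_{k>=0} Bell_k x^k / k!, where Bell_k is the k-th Bell number.
So the coefficient of x^7 is 10 * Bell_7 / 7!.
Computing: Bell_7 = 877 and 7! = 5040, giving
10 * 877/5040 = 877/504.

877/504


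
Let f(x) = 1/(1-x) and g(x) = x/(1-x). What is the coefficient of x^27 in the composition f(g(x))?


First simplify the composition: f(g(x)) = 1/(1 - x/(1-x)) = (1-x)/((1-x) - x) = (1-x)/(1-2x).
Now extract the coefficient. Write (1-x)/(1-2x) = 1/(1-2x) - x/(1-2x).
The coefficient of x^n in 1/(1-2x) is 2^n, and in x/(1-2x) is 2^(n-1) (for n >= 1).
So the coefficient of x^27 is 2^27 - 2^26 = 134217728 - 67108864 = 67108864.

67108864


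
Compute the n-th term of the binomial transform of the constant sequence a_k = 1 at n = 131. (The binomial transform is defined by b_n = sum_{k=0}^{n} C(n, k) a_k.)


With a_k = 1 for all k, b_n = sum_{k=0}^{n} C(n, k) = 2^n by the binomial theorem.
For n = 131: 2^131 = 2722258935367507707706996859454145691648.

2722258935367507707706996859454145691648


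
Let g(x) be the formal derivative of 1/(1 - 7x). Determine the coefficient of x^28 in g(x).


Differentiate termwise: d/dx sum_{k>=0} 7^k x^k = sum_{k>=1} k 7^k x^(k-1) = sum_{j>=0} (j+1) 7^(j+1) x^j.
Equivalently, d/dx [1/(1 - 7x)] = 7/(1 - 7x)^2.
For j = 28: 29 * 7^29 = 29 * 3219905755813179726837607 = 93377266918582212078290603.

93377266918582212078290603


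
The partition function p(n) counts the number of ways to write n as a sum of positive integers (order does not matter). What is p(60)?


Using the generating function prod_{k>=1} 1/(1-x^k), we compute p(60).
By dynamic programming over parts 1 through 60:
p(60) = 966467

966467


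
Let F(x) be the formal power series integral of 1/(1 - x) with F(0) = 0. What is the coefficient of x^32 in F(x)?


1/(1 - x) = sum_{k>=0} x^k. Integrating termwise and using F(0) = 0 gives
F(x) = sum_{k>=0} x^(k+1) / (k+1) = sum_{m>=1} x^m / m = -ln(1 - x).
So the coefficient of x^32 is 1/32 = 1/32.

1/32


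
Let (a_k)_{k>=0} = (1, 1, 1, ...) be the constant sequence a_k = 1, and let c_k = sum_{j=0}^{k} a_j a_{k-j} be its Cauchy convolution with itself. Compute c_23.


Since a_j = 1 for all j >= 0, the convolution sum becomes
c_k = sum_{j=0}^{k} 1 * 1 = 1 * (k + 1).
Equivalently, the generating function of (a_k) is 1/(1 - x) and its square is 1/(1 - x)^2 = sum_{k>=0} 1(k + 1) x^k.
For k = 23: 1 * 24 = 24.

24


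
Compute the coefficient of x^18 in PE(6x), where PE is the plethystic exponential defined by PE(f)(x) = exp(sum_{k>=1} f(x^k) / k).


With f(x) = 6x, the exponent is sum_{k>=1} 6 x^k / k = 6 * (-ln(1 - x)). Exponentiating:
PE(6x) = exp(-6 ln(1 - x)) = 1/(1 - x)^6.
By the negative binomial expansion, [x^n] 1/(1 - x)^6 = C(n + 5, 5).
For n = 18: C(23, 5) = 33649.

33649


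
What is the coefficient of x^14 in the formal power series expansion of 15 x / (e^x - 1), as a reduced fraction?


The exponential generating function for Bernoulli numbers is
x / (e^x - 1) = sum_{k>=0} B_k x^k / k!.
So the coefficient of x^14 in 15 x / (e^x - 1) is 15 B_14 / 14!.
Computing: B_14 = 7/6, 14! = 87178291200, giving
15 * 7/6 / 87178291200 = 1/4981616640.

1/4981616640


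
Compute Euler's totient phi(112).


phi(n) counts integers in [1, n] coprime to n. Using the multiplicative formula phi(n) = n * prod_{p | n} (1 - 1/p):
112 = 2^4 * 7, so
phi(112) = 112 * (1 - 1/2) * (1 - 1/7) = 48.

48


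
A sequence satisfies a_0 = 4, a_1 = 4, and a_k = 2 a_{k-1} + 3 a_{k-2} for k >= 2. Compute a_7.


The characteristic equation is t^2 - 2 t - 3 = 0, with roots r_1 = 3 and r_2 = -1 (so c_1 = r_1 + r_2, c_2 = -r_1 r_2 as required).
One can use the closed form a_n = A r_1^n + B r_2^n, but direct iteration is more reliable:
a_0 = 4, a_1 = 4, a_2 = 20, a_3 = 52, a_4 = 164, a_5 = 484, a_6 = 1460, a_7 = 4372.
So a_7 = 4372.

4372


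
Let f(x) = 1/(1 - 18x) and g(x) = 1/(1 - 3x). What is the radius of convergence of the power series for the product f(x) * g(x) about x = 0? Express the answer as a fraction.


The radius of 1/(1 - 18x) is 1/18 (nearest singularity at x = 1/18), and the radius of 1/(1 - 3x) is 1/3.
The product f(x)*g(x) = 1/((1 - 18x)(1 - 3x)) has singularities at both 1/18 and 1/3, so its radius of convergence is the distance to the nearest one:
min(1/18, 1/3) = 1/18.

1/18


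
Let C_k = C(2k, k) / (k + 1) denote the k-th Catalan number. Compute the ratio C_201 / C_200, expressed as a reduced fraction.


Using C_k = (2k)! / (k! (k+1)!), the ratio C_{k+1}/C_k simplifies to
C_{k+1}/C_k = [(2k+2)! / ((k+1)! (k+2)!)] * [k! (k+1)! / (2k)!]
 = (2k+2)(2k+1) / ((k+1)(k+2)) = 2(2k+1) / (k+2).
For k = 200: 2(2*200 + 1) / (200 + 2) = 802/202 = 401/101.

401/101


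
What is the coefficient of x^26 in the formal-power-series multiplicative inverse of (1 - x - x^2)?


Let the inverse be f(x) = sum_{k>=0} a_k x^k. From f(x) * (1 - x - x^2) = 1 and matching coefficients:
 x^0: a_0 = 1.
 x^1: a_1 - a_0 = 0, so a_1 = 1.
 x^k (k >= 2): a_k - a_{k-1} - a_{k-2} = 0, i.e. a_k = a_{k-1} + a_{k-2}.
This is the Fibonacci-type recurrence shifted so that a_0 = a_1 = 1.
Iterating: a_0=1, a_1=1, a_2=2, a_3=3, a_4=5, a_5=8, a_6=13, a_7=21, a_8=34, a_9=55, ...
a_26 = 196418.

196418


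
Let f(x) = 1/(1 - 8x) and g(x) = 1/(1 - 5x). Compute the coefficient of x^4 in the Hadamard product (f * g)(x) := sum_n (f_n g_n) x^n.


f has coefficients f_k = 8^k and g has coefficients g_k = 5^k, so the Hadamard product has coefficient (f*g)_k = 8^k * 5^k = 40^k.
For k = 4: 40^4 = 2560000.

2560000


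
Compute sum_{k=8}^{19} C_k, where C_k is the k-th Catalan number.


C_8 through C_19: 1430, 4862, 16796, 58786, 208012, 742900, 2674440, 9694845, 35357670, 129644790, 477638700, 1767263190
Sum = 1430 + 4862 + 16796 + 58786 + 208012 + 742900 + 2674440 + 9694845 + 35357670 + 129644790 + 477638700 + 1767263190
= 2423306421

2423306421


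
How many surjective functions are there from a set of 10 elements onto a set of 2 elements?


By inclusion-exclusion on which target elements are missed, the number of surjections from an n-set onto a k-set is
surj(n, k) = sum_{j=0}^{k} (-1)^j C(k, j) (k - j)^n.
Equivalently surj(n, k) = k! * S(n, k), where S(n, k) is the Stirling number of the second kind.
For n = 10, k = 2:
S(10, 2) = 511, so
surj = 2! * 511 = 2 * 511 = 1022.

1022


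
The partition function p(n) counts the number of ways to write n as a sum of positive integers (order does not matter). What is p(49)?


Using the generating function prod_{k>=1} 1/(1-x^k), we compute p(49).
By dynamic programming over parts 1 through 49:
p(49) = 173525

173525


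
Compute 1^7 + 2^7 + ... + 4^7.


This power sum has a closed form given by Faulhaber's formula
sum_{k=1}^{m} k^p = (1 / (p + 1)) * sum_{j=0}^{p} C(p + 1, j) B_j m^(p + 1 - j),
but for small m direct computation is fastest:
1 + 128 + 2187 + 16384 = 18700.

18700


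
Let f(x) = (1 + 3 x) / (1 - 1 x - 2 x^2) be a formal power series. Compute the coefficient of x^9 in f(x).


Write f(x) = sum_{k>=0} a_k x^k. Multiplying both sides by 1 - 1 x - 2 x^2 gives
(1 - 1 x - 2 x^2) sum_{k>=0} a_k x^k = 1 + 3 x.
Matching coefficients:
 x^0: a_0 = 1
 x^1: a_1 - 1 a_0 = 3  =>  a_1 = 1*1 + 3 = 4
 x^k (k >= 2): a_k = 1 a_{k-1} + 2 a_{k-2}.
Iterating: a_2 = 6, a_3 = 14, a_4 = 26, a_5 = 54, a_6 = 106, a_7 = 214, a_8 = 426, a_9 = 854.
So the coefficient of x^9 is 854.

854


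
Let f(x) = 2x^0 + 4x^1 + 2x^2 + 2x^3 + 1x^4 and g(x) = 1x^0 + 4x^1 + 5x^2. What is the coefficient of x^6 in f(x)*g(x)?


Cauchy product at x^6:
1*5
= 5

5


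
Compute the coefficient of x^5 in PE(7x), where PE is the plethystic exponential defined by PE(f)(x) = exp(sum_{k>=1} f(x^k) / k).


With f(x) = 7x, the exponent is sum_{k>=1} 7 x^k / k = 7 * (-ln(1 - x)). Exponentiating:
PE(7x) = exp(-7 ln(1 - x)) = 1/(1 - x)^7.
By the negative binomial expansion, [x^n] 1/(1 - x)^7 = C(n + 6, 6).
For n = 5: C(11, 6) = 462.

462


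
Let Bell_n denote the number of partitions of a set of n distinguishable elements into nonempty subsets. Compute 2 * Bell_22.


Bell_22 can be computed from the Bell triangle or from Dobinski's identity Bell_n = (1/e) * sum_{k>=0} k^n / k!.
Computing Bell_22 = 4506715738447323.
Then 2 * 4506715738447323 = 9013431476894646.

9013431476894646


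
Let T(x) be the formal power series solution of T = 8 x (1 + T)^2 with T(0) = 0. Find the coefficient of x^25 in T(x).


Apply the Lagrange inversion formula: if T = 8 x * phi(T) with phi(t) = (1 + t)^2, then [x^n] T = 8^n * (1/n) [t^(n-1)] phi(t)^n = 8^n * (1/n) [t^(n-1)] (1 + t)^(2n) = 8^n * (1/n) C(2n, n-1).
Using the identity C(2n, n-1) = C(2n, n) * n / (n+1), the unscaled factor equals C(2n, n) / (n+1) = C_n, the n-th Catalan number.
For n = 25: C_25 = C(50, 25) / 26 = 126410606437752/26 = 4861946401452.
With the 8^25 = 37778931862957161709568 factor, the coefficient is 37778931862957161709568 * 4861946401452 = 183679141821804874793065781957492736.

183679141821804874793065781957492736


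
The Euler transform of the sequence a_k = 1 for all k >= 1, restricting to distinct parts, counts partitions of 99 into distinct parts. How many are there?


Partitions of 99 into distinct parts can be computed via generating function.
Product (1+x)(1+x^2)(1+x^3)...
The coefficient of x^99 = 409174

409174


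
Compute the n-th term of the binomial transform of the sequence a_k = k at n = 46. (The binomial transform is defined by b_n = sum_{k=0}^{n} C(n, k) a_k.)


With a_k = k, b_n = sum_{k=0}^{n} C(n, k) k. Using k * C(n, k) = n * C(n-1, k-1) gives b_n = n * sum_{k>=1} C(n-1, k-1) = n * 2^(n-1).
For n = 46: 46 * 2^45 = 46 * 35184372088832 = 1618481116086272.

1618481116086272


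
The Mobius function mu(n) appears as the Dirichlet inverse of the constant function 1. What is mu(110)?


110 = 2 * 5 * 11 (all distinct primes).
mu(110) = (-1)^3 = -1

-1


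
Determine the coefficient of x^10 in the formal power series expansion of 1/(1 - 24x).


The geometric series identity gives 1/(1 - c x) = sum_{k>=0} c^k x^k, so the coefficient of x^k is c^k.
Here c = 24 and k = 10.
Computing: 24^10 = 63403380965376

63403380965376


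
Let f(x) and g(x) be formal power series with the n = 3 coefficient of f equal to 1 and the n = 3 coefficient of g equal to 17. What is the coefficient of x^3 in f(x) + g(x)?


Addition of formal power series is termwise.
The coefficient of x^3 in f + g = 1 + 17
= 18

18


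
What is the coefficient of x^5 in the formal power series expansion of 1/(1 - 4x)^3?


The general identity 1/(1 - c x)^r = sum_{k>=0} c^k C(k + r - 1, r - 1) x^k follows by substituting y = c x into 1/(1 - y)^r = sum_{k>=0} C(k + r - 1, r - 1) y^k.
For c = 4, r = 3, k = 5:
4^5 * C(7, 2) = 1024 * 21 = 21504.

21504


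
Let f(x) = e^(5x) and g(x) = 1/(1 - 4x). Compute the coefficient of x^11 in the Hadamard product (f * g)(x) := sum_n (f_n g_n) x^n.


Expanding: f_k = 5^k/k! (from e^(5x)) and g_k = 4^k (from 1/(1 - 4x)). So the Hadamard coefficient (f * g)_k = 5^k 4^k / k! = (20)^k / k!.
For k = 11: 20^11/11! = 204800000000000/39916800 = 32000000000/6237.

32000000000/6237


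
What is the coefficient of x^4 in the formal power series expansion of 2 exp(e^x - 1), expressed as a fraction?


exp(e^x - 1) is the exponential generating function for the Bell numbers Bell_k: exp(e^x - 1) = sum_{k>=0} Bell_k x^k / k!.
So the coefficient of x^4 in 2 exp(e^x - 1) is 2 Bell_4 / 4!.
Computing: Bell_4 = 15 and 4! = 24, giving
2 * 15/24 = 5/4.

5/4
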